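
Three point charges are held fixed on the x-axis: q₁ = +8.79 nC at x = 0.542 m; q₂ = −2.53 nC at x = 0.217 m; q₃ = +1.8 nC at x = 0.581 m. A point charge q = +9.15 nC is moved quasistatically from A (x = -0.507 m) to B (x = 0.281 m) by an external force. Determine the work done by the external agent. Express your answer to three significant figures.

For quasistatic motion the external work equals the change in potential energy: W_ext = qΔV = q(V_B − V_A).
At A: distances to the source charges are 1.05 m, 0.724 m, 1.09 m; V_A = Σ kqᵢ/rᵢ = 58.8 V.
At B: distances to the source charges are 0.261 m, 0.0640 m, 0.300 m; V_B = Σ kqᵢ/rᵢ = 1.32 V.
ΔV = V_B − V_A = -57.5 V.
W_ext = qΔV = (9.15×10⁻⁹ C)(-57.5 V) = -5.26×10⁻⁷ J.

-5.26×10⁻⁷ J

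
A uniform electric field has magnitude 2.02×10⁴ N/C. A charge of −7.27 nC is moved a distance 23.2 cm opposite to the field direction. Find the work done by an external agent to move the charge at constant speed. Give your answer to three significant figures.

-3.41×10⁻⁵ J

The potential change for a displacement 23.2 cm opposite to the field direction is ΔV = +Ed = 4690 V.
W_ext = qΔV = -3.41×10⁻⁵ J.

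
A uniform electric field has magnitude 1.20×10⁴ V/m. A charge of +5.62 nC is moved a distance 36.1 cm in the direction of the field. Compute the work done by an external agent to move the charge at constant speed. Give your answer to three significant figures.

-2.43×10⁻⁵ J

The potential change for a displacement 36.1 cm in the direction of the field is ΔV = −Ed = -4330 V.
W_ext = qΔV = -2.43×10⁻⁵ J.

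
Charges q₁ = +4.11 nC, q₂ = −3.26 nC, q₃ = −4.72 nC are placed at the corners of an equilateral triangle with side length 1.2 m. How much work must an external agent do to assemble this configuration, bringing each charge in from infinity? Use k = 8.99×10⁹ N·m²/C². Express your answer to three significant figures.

-1.30×10⁻⁷ J

The work to assemble the configuration equals its total potential energy, U = Σ kqᵢqⱼ/rᵢⱼ over all pairs.
All three pair separations equal the side length, 1.20 m.
U = (-1.00×10⁻⁷) + (-1.45×10⁻⁷) + (1.15×10⁻⁷) = -1.30×10⁻⁷ J.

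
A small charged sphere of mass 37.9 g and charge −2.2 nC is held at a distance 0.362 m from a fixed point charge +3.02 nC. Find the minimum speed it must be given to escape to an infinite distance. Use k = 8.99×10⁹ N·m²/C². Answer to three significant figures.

To just escape, total mechanical energy must reach zero at infinity: ½mv²_min + U = 0, so ½mv²_min = −U = |kQq|/r.
|U| = |kQq|/r = (8.99×10⁹ N·m²/C²)(3.02×10⁻⁹)(2.20×10⁻⁹)/(0.362) = 1.65×10⁻⁷ J.
v_min = √(2|U|/m) = √(2·1.65×10⁻⁷/0.0379) = 2.95×10⁻³ m/s.

2.95×10⁻³ m/s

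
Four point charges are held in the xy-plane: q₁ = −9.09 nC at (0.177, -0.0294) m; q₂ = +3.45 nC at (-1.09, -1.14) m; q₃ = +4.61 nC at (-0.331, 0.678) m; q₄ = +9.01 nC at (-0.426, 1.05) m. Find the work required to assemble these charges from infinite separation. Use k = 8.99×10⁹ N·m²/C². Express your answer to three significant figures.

-2.81×10⁻⁸ J

The work to assemble the configuration equals its total potential energy, U = Σ kqᵢqⱼ/rᵢⱼ over all pairs.
Pair separations: r₁₂ = 1.68 m, r₁₃ = 0.871 m, r₁₄ = 1.24 m, r₂₃ = 1.97 m, r₂₄ = 2.29 m, r₃₄ = 0.384 m.
Summing all 6 pair terms gives U = -2.81×10⁻⁸ J.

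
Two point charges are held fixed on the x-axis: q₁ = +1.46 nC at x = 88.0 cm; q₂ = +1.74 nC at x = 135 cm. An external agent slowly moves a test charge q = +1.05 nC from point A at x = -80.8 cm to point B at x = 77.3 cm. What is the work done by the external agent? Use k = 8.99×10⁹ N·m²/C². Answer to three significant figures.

1.41×10⁻⁷ J

For quasistatic motion the external work equals the change in potential energy: W_ext = qΔV = q(V_B − V_A).
At A: distances to the source charges are 1.69 m, 2.16 m; V_A = Σ kqᵢ/rᵢ = 15.0 V.
At B: distances to the source charges are 0.107 m, 0.577 m; V_B = Σ kqᵢ/rᵢ = 150 V.
ΔV = V_B − V_A = 135 V.
W_ext = qΔV = (1.05×10⁻⁹ C)(135 V) = 1.41×10⁻⁷ J.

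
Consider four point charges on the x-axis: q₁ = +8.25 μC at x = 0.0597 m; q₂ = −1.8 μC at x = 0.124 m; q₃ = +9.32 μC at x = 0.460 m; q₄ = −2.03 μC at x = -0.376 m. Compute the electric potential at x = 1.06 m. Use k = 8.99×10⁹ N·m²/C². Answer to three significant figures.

The total potential is the scalar sum of each charge's contribution, V = Σ kqᵢ/rᵢ.
Distances from the field point to each charge: r₁ = 1.00 m, r₂ = 0.936 m, r₃ = 0.600 m, r₄ = 1.44 m.
V = k[(8.25×10⁻⁶)/(1.00) + (-1.80×10⁻⁶)/(0.936) + (9.32×10⁻⁶)/(0.600) + (-2.03×10⁻⁶)/(1.44)] = 1.84×10⁵ V.

1.84×10⁵ V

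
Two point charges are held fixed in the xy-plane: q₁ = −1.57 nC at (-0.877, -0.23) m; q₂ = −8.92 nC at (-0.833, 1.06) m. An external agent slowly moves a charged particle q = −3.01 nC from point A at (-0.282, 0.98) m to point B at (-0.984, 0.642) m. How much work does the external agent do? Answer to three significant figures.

1.26×10⁻⁷ J

For quasistatic motion the external work equals the change in potential energy: W_ext = qΔV = q(V_B − V_A).
At A: distances to the source charges are 1.35 m, 0.557 m; V_A = Σ kqᵢ/rᵢ = -154 V.
At B: distances to the source charges are 0.879 m, 0.444 m; V_B = Σ kqᵢ/rᵢ = -196 V.
ΔV = V_B − V_A = -42.0 V.
W_ext = qΔV = (-3.01×10⁻⁹ C)(-42.0 V) = 1.26×10⁻⁷ J.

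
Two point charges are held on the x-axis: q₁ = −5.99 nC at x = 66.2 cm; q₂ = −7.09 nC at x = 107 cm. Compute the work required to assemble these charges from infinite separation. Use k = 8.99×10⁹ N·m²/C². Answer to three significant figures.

9.36×10⁻⁷ J

The assembly work is the sum of pairwise potential energies, U = Σ_{i<j} kqᵢqⱼ/rᵢⱼ.
Pair separations: r₁₂ = 0.408 m.
U = (9.36×10⁻⁷) = 9.36×10⁻⁷ J.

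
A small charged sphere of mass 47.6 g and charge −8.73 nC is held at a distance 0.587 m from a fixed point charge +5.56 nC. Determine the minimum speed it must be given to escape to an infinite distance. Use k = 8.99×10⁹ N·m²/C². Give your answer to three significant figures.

To just escape, total mechanical energy must reach zero at infinity: ½mv²_min + U = 0, so ½mv²_min = −U = |kQq|/r.
|U| = |kQq|/r = (8.99×10⁹ N·m²/C²)(5.56×10⁻⁹)(8.73×10⁻⁹)/(0.587) = 7.43×10⁻⁷ J.
v_min = √(2|U|/m) = √(2·7.43×10⁻⁷/0.0476) = 5.59×10⁻³ m/s.

5.59×10⁻³ m/s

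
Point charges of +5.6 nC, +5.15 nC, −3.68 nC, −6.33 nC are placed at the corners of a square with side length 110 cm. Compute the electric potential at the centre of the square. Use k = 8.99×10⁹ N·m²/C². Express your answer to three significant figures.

Electric potential is a scalar, so the contributions from each charge add algebraically: V = Σ kqᵢ/rᵢ.
The distance from each corner to the centre is a√2/2 = 0.778 m.
V = k[(5.60×10⁻⁹)/(0.778) + (5.15×10⁻⁹)/(0.778) + (-3.68×10⁻⁹)/(0.778) + (-6.33×10⁻⁹)/(0.778)] = 8.55 V.

8.55 V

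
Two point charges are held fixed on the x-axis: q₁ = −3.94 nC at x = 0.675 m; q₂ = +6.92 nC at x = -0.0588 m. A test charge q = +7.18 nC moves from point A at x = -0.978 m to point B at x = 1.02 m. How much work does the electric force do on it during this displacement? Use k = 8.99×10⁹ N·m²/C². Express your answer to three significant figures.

The work done by the electric force is W_field = −ΔU = −q(V_B − V_A) = q(V_A − V_B).
At A: distances to the source charges are 1.65 m, 0.919 m; V_A = Σ kqᵢ/rᵢ = 46.3 V.
At B: distances to the source charges are 0.345 m, 1.08 m; V_B = Σ kqᵢ/rᵢ = -45.0 V.
ΔV = V_B − V_A = -91.3 V.
W_field = −qΔV = −(7.18×10⁻⁹ C)(-91.3 V) = 6.55×10⁻⁷ J.

6.55×10⁻⁷ J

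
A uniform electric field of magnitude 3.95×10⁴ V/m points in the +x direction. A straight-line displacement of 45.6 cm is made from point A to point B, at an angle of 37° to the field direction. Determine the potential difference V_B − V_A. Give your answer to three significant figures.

Only the component of displacement along E changes the potential: ΔV = −E·d·cosθ.
ΔV = −(3.95×10⁴ V/m)(0.456 m)cos37° = -1.44×10⁴ V.

-1.44×10⁴ V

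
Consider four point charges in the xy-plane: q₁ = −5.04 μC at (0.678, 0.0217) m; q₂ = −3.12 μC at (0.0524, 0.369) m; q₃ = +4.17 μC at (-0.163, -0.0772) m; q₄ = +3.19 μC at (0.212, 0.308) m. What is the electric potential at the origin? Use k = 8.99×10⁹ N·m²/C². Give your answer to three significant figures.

1.43×10⁵ V

Electric potential is a scalar, so the contributions from each charge add algebraically: V = Σ kqᵢ/rᵢ.
Distances from the field point to each charge: r₁ = 0.678 m, r₂ = 0.373 m, r₃ = 0.180 m, r₄ = 0.374 m.
V = k[(-5.04×10⁻⁶)/(0.678) + (-3.12×10⁻⁶)/(0.373) + (4.17×10⁻⁶)/(0.180) + (3.19×10⁻⁶)/(0.374)] = 1.43×10⁵ V.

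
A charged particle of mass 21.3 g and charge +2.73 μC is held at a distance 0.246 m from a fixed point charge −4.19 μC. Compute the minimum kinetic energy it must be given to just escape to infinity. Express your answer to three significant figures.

0.418 J

To just escape, total mechanical energy must reach zero at infinity: ½mv²_min + U = 0, so ½mv²_min = −U = |kQq|/r.
|U| = |kQq|/r = (8.99×10⁹ N·m²/C²)(4.19×10⁻⁶)(2.73×10⁻⁶)/(0.246) = 0.418 J.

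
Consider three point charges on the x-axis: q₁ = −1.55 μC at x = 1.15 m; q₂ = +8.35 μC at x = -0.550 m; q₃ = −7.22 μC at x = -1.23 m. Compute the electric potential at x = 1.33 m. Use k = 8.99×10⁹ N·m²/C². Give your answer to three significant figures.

The total potential is the scalar sum of each charge's contribution, V = Σ kqᵢ/rᵢ.
Distances from the field point to each charge: r₁ = 0.180 m, r₂ = 1.88 m, r₃ = 2.56 m.
V = k[(-1.55×10⁻⁶)/(0.180) + (8.35×10⁻⁶)/(1.88) + (-7.22×10⁻⁶)/(2.56)] = -6.28×10⁴ V.

-6.28×10⁴ V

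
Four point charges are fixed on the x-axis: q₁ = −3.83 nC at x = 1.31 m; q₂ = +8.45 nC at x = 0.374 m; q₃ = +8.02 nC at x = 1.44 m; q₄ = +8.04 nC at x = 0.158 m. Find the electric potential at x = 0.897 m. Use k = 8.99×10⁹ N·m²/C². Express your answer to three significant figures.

Electric potential is a scalar, so the contributions from each charge add algebraically: V = Σ kqᵢ/rᵢ.
Distances from the field point to each charge: r₁ = 0.413 m, r₂ = 0.523 m, r₃ = 0.543 m, r₄ = 0.739 m.
V = k[(-3.83×10⁻⁹)/(0.413) + (8.45×10⁻⁹)/(0.523) + (8.02×10⁻⁹)/(0.543) + (8.04×10⁻⁹)/(0.739)] = 292 V.

292 V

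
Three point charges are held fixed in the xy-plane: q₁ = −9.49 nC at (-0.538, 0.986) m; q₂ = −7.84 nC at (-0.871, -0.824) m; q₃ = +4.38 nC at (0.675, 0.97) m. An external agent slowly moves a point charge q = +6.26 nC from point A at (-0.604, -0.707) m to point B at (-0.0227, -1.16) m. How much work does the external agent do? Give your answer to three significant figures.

1.10×10⁻⁶ J

For quasistatic motion the external work equals the change in potential energy: W_ext = qΔV = q(V_B − V_A).
At A: distances to the source charges are 1.69 m, 0.292 m, 2.11 m; V_A = Σ kqᵢ/rᵢ = -273 V.
At B: distances to the source charges are 2.21 m, 0.912 m, 2.24 m; V_B = Σ kqᵢ/rᵢ = -98.3 V.
ΔV = V_B − V_A = 175 V.
W_ext = qΔV = (6.26×10⁻⁹ C)(175 V) = 1.10×10⁻⁶ J.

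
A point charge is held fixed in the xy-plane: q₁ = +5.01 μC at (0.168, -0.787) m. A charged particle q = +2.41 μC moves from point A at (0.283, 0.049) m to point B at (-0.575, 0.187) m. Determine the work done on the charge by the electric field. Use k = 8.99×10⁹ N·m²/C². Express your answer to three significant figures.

0.0400 J

The work done by the electric force is W_field = −ΔU = −q(V_B − V_A) = q(V_A − V_B).
At A: distance to the source charge is 0.844 m; V_A = kq₁/r = 5.34×10⁴ V.
At B: distance to the source charge is 1.23 m; V_B = kq₁/r = 3.68×10⁴ V.
ΔV = V_B − V_A = -1.66×10⁴ V.
W_field = −qΔV = −(2.41×10⁻⁶ C)(-1.66×10⁴ V) = 0.0400 J.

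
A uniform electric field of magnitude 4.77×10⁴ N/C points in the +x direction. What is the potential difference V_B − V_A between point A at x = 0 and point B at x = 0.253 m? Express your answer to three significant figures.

-1.21×10⁴ V

In a uniform field, potential decreases in the direction of E: V_B − V_A = −E·Δx.
V_B − V_A = −(4.77×10⁴ V/m)(0.253 m) = -1.21×10⁴ V.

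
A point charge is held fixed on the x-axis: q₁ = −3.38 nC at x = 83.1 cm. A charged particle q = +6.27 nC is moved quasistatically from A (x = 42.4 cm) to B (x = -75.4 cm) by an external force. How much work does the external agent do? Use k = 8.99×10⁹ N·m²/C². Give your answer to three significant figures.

3.48×10⁻⁷ J

For quasistatic motion the external work equals the change in potential energy: W_ext = qΔV = q(V_B − V_A).
At A: distance to the source charge is 0.407 m; V_A = kq₁/r = -74.7 V.
At B: distance to the source charge is 1.58 m; V_B = kq₁/r = -19.2 V.
ΔV = V_B − V_A = 55.5 V.
W_ext = qΔV = (6.27×10⁻⁹ C)(55.5 V) = 3.48×10⁻⁷ J.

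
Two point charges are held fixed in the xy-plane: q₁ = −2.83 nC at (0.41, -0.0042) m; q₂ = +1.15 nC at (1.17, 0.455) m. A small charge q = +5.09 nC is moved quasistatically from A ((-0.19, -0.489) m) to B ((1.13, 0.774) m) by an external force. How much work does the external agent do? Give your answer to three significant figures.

1.78×10⁻⁷ J

For quasistatic motion the external work equals the change in potential energy: W_ext = qΔV = q(V_B − V_A).
At A: distances to the source charges are 0.771 m, 1.66 m; V_A = Σ kqᵢ/rᵢ = -26.7 V.
At B: distances to the source charges are 1.06 m, 0.321 m; V_B = Σ kqᵢ/rᵢ = 8.16 V.
ΔV = V_B − V_A = 34.9 V.
W_ext = qΔV = (5.09×10⁻⁹ C)(34.9 V) = 1.78×10⁻⁷ J.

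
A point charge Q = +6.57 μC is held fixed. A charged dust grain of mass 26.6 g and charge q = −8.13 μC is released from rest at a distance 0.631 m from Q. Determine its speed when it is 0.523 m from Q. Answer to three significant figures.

3.44 m/s

Only the electrostatic force acts, so mechanical energy is conserved: ½mv² = U₁ − U₂ = kQq(1/r₁ − 1/r₂).
U₁ − U₂ = (8.99×10⁹ N·m²/C²)(6.57×10⁻⁶ C)(-8.13×10⁻⁶ C)(1/0.631 − 1/0.523) = 0.157 J.
v = √(2·0.157/0.0266) = 3.44 m/s.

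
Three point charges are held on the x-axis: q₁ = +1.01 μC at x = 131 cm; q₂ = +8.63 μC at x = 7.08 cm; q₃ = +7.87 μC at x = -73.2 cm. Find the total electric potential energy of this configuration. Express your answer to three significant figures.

The assembly work is the sum of pairwise potential energies, U = Σ_{i<j} kqᵢqⱼ/rᵢⱼ.
Pair separations: r₁₂ = 1.24 m, r₁₃ = 2.04 m, r₂₃ = 0.803 m.
U = (0.0632) + (0.0350) + (0.761) = 0.859 J.

0.859 J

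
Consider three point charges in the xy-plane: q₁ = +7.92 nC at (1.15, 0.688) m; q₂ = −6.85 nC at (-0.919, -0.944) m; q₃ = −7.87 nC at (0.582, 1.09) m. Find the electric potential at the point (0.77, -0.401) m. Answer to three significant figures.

Electric potential is a scalar, so the contributions from each charge add algebraically: V = Σ kqᵢ/rᵢ.
Distances from the field point to each charge: r₁ = 1.15 m, r₂ = 1.77 m, r₃ = 1.50 m.
V = k[(7.92×10⁻⁹)/(1.15) + (-6.85×10⁻⁹)/(1.77) + (-7.87×10⁻⁹)/(1.50)] = -20.1 V.

-20.1 V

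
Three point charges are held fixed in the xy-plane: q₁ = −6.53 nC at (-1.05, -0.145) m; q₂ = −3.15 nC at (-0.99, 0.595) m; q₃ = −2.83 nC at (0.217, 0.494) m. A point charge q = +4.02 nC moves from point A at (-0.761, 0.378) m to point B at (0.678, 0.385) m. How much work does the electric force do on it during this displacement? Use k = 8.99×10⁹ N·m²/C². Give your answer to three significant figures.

-4.45×10⁻⁷ J

The work done by the electric force is W_field = −ΔU = −q(V_B − V_A) = q(V_A − V_B).
At A: distances to the source charges are 0.598 m, 0.315 m, 0.985 m; V_A = Σ kqᵢ/rᵢ = -214 V.
At B: distances to the source charges are 1.81 m, 1.68 m, 0.474 m; V_B = Σ kqᵢ/rᵢ = -103 V.
ΔV = V_B − V_A = 111 V.
W_field = −qΔV = −(4.02×10⁻⁹ C)(111 V) = -4.45×10⁻⁷ J.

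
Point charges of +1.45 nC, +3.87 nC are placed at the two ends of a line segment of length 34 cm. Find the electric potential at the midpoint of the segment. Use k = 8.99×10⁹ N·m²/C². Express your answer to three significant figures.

The total potential is the scalar sum of each charge's contribution, V = Σ kqᵢ/rᵢ.
Each charge is 0.170 m from the midpoint.
V = k[(1.45×10⁻⁹)/(0.170) + (3.87×10⁻⁹)/(0.170)] = 281 V.

281 V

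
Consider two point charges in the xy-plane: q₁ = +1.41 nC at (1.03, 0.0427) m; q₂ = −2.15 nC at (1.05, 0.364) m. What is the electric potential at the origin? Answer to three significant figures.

Electric potential is a scalar, so the contributions from each charge add algebraically: V = Σ kqᵢ/rᵢ.
Distances from the field point to each charge: r₁ = 1.03 m, r₂ = 1.11 m.
V = k[(1.41×10⁻⁹)/(1.03) + (-2.15×10⁻⁹)/(1.11)] = -5.10 V.

-5.10 V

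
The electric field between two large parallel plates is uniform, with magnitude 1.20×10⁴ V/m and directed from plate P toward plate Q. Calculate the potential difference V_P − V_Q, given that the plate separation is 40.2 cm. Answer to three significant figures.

4820 V

In a uniform field, potential decreases in the direction of E: ΔV = −E·d for a displacement d parallel to E.
Going from Q to P is a displacement of 40.2 cm opposite to the field, so V_P − V_Q = +Ed = 4820 V.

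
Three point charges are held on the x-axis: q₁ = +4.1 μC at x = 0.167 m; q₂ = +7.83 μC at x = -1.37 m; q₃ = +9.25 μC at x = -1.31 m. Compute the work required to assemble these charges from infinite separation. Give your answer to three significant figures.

The work to assemble the configuration equals its total potential energy, U = Σ kqᵢqⱼ/rᵢⱼ over all pairs.
Pair separations: r₁₂ = 1.54 m, r₁₃ = 1.48 m, r₂₃ = 0.0600 m.
U = (0.188) + (0.231) + (10.9) = 11.3 J.

11.3 J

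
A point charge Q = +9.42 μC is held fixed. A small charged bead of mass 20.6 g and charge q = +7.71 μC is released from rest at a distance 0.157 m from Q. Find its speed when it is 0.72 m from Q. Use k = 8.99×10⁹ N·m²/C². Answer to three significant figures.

Only the electrostatic force acts, so mechanical energy is conserved: ½mv² = U₁ − U₂ = kQq(1/r₁ − 1/r₂).
U₁ − U₂ = (8.99×10⁹ N·m²/C²)(9.42×10⁻⁶ C)(7.71×10⁻⁶ C)(1/0.157 − 1/0.720) = 3.25 J.
v = √(2·3.25/0.0206) = 17.8 m/s.

17.8 m/s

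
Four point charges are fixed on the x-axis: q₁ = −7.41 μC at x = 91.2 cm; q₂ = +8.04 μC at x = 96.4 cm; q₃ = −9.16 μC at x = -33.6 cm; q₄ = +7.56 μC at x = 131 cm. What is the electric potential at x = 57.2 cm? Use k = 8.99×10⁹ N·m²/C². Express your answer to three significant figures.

The total potential is the scalar sum of each charge's contribution, V = Σ kqᵢ/rᵢ.
Distances from the field point to each charge: r₁ = 0.340 m, r₂ = 0.392 m, r₃ = 0.908 m, r₄ = 0.738 m.
V = k[(-7.41×10⁻⁶)/(0.340) + (8.04×10⁻⁶)/(0.392) + (-9.16×10⁻⁶)/(0.908) + (7.56×10⁻⁶)/(0.738)] = -1.01×10⁴ V.

-1.01×10⁴ V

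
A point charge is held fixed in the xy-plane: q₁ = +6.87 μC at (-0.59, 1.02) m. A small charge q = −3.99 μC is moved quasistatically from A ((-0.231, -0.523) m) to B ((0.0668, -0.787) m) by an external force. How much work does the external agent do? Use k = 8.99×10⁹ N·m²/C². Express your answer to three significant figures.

For quasistatic motion the external work equals the change in potential energy: W_ext = qΔV = q(V_B − V_A).
At A: distance to the source charge is 1.58 m; V_A = kq₁/r = 3.90×10⁴ V.
At B: distance to the source charge is 1.92 m; V_B = kq₁/r = 3.21×10⁴ V.
ΔV = V_B − V_A = -6860 V.
W_ext = qΔV = (-3.99×10⁻⁶ C)(-6860 V) = 0.0274 J.

0.0274 J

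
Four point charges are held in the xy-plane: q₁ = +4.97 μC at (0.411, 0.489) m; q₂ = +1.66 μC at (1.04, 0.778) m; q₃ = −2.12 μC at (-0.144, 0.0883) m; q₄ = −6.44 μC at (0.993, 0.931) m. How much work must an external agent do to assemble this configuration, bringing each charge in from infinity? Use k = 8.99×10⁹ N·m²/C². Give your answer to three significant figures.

-0.962 J

The assembly work is the sum of pairwise potential energies, U = Σ_{i<j} kqᵢqⱼ/rᵢⱼ.
Pair separations: r₁₂ = 0.692 m, r₁₃ = 0.685 m, r₁₄ = 0.731 m, r₂₃ = 1.37 m, r₂₄ = 0.160 m, r₃₄ = 1.42 m.
Summing all 6 pair terms gives U = -0.962 J.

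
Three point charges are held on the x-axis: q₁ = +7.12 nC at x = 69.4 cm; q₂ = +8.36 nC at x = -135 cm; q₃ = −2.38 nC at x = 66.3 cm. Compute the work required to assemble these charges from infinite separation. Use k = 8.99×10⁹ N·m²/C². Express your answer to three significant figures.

-4.74×10⁻⁶ J

The work to assemble the configuration equals its total potential energy, U = Σ kqᵢqⱼ/rᵢⱼ over all pairs.
Pair separations: r₁₂ = 2.04 m, r₁₃ = 0.0310 m, r₂₃ = 2.01 m.
U = (2.62×10⁻⁷) + (-4.91×10⁻⁶) + (-8.89×10⁻⁸) = -4.74×10⁻⁶ J.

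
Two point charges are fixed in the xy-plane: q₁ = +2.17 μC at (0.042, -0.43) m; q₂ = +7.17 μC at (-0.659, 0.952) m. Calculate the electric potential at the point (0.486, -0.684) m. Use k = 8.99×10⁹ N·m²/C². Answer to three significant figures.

7.04×10⁴ V

Electric potential is a scalar, so the contributions from each charge add algebraically: V = Σ kqᵢ/rᵢ.
Distances from the field point to each charge: r₁ = 0.512 m, r₂ = 2.00 m.
V = k[(2.17×10⁻⁶)/(0.512) + (7.17×10⁻⁶)/(2.00)] = 7.04×10⁴ V.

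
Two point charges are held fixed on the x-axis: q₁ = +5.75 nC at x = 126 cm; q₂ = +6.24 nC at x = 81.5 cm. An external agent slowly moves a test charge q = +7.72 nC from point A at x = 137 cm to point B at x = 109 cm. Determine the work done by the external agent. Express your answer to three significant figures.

For quasistatic motion the external work equals the change in potential energy: W_ext = qΔV = q(V_B − V_A).
At A: distances to the source charges are 0.110 m, 0.555 m; V_A = Σ kqᵢ/rᵢ = 571 V.
At B: distances to the source charges are 0.170 m, 0.275 m; V_B = Σ kqᵢ/rᵢ = 508 V.
ΔV = V_B − V_A = -62.9 V.
W_ext = qΔV = (7.72×10⁻⁹ C)(-62.9 V) = -4.86×10⁻⁷ J.

-4.86×10⁻⁷ J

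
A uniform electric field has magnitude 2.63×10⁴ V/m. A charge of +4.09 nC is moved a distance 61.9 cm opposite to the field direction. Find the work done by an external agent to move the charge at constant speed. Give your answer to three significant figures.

The potential change for a displacement 61.9 cm opposite to the field direction is ΔV = +Ed = 1.63×10⁴ V.
W_ext = qΔV = 6.66×10⁻⁵ J.

6.66×10⁻⁵ J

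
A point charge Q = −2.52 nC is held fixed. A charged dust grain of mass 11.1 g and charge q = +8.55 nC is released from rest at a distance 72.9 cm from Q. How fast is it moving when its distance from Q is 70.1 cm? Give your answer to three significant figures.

1.38×10⁻³ m/s

Only the electrostatic force acts, so mechanical energy is conserved: ½mv² = U₁ − U₂ = kQq(1/r₁ − 1/r₂).
U₁ − U₂ = (8.99×10⁹ N·m²/C²)(-2.52×10⁻⁹ C)(8.55×10⁻⁹ C)(1/0.729 − 1/0.701) = 1.06×10⁻⁸ J.
v = √(2·1.06×10⁻⁸/0.0111) = 1.38×10⁻³ m/s.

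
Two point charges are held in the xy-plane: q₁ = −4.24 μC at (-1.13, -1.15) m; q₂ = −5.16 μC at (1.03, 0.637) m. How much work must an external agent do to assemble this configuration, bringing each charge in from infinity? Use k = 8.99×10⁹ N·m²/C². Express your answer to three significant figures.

0.0702 J

The work to assemble the configuration equals its total potential energy, U = Σ kqᵢqⱼ/rᵢⱼ over all pairs.
Pair separations: r₁₂ = 2.80 m.
U = (0.0702) = 0.0702 J.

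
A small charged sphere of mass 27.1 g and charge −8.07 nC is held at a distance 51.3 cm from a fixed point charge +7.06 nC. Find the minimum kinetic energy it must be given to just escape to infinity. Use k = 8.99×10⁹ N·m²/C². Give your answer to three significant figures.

9.98×10⁻⁷ J

To just escape, total mechanical energy must reach zero at infinity: ½mv²_min + U = 0, so ½mv²_min = −U = |kQq|/r.
|U| = |kQq|/r = (8.99×10⁹ N·m²/C²)(7.06×10⁻⁹)(8.07×10⁻⁹)/(0.513) = 9.98×10⁻⁷ J.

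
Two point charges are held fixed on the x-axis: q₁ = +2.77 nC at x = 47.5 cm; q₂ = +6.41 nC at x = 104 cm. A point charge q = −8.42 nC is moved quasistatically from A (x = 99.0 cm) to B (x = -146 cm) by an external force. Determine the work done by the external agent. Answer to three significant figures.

For quasistatic motion the external work equals the change in potential energy: W_ext = qΔV = q(V_B − V_A).
At A: distances to the source charges are 0.515 m, 0.0500 m; V_A = Σ kqᵢ/rᵢ = 1200 V.
At B: distances to the source charges are 1.94 m, 2.50 m; V_B = Σ kqᵢ/rᵢ = 35.9 V.
ΔV = V_B − V_A = -1160 V.
W_ext = qΔV = (-8.42×10⁻⁹ C)(-1160 V) = 9.81×10⁻⁶ J.

9.81×10⁻⁶ J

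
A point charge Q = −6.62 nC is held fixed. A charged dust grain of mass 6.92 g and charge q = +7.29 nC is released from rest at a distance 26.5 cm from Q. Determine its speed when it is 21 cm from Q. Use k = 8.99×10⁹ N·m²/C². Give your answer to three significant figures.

Only the electrostatic force acts, so mechanical energy is conserved: ½mv² = U₁ − U₂ = kQq(1/r₁ − 1/r₂).
U₁ − U₂ = (8.99×10⁹ N·m²/C²)(-6.62×10⁻⁹ C)(7.29×10⁻⁹ C)(1/0.265 − 1/0.210) = 4.29×10⁻⁷ J.
v = √(2·4.29×10⁻⁷/6.92×10⁻³) = 0.0111 m/s.

0.0111 m/s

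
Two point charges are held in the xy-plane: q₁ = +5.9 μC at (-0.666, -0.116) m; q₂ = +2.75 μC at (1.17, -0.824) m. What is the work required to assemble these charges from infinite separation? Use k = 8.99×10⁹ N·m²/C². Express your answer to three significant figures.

0.0741 J

The work to assemble the configuration equals its total potential energy, U = Σ kqᵢqⱼ/rᵢⱼ over all pairs.
Pair separations: r₁₂ = 1.97 m.
U = (0.0741) = 0.0741 J.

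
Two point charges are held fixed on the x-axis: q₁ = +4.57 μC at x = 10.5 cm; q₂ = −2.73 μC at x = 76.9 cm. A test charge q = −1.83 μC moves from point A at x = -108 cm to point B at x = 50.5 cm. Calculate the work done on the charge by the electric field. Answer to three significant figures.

-0.0213 J

The work done by the electric force is W_field = −ΔU = −q(V_B − V_A) = q(V_A − V_B).
At A: distances to the source charges are 1.19 m, 1.85 m; V_A = Σ kqᵢ/rᵢ = 2.14×10⁴ V.
At B: distances to the source charges are 0.400 m, 0.264 m; V_B = Σ kqᵢ/rᵢ = 9750 V.
ΔV = V_B − V_A = -1.17×10⁴ V.
W_field = −qΔV = −(-1.83×10⁻⁶ C)(-1.17×10⁴ V) = -0.0213 J.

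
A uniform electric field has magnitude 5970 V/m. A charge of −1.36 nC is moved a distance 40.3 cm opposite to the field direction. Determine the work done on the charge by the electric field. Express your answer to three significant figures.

3.27×10⁻⁶ J

The potential change for a displacement 40.3 cm opposite to the field direction is ΔV = +Ed = 2410 V.
W_field = −qΔV = 3.27×10⁻⁶ J.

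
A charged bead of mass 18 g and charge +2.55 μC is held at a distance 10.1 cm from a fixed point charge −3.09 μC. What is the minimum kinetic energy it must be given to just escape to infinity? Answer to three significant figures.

0.701 J

To just escape, total mechanical energy must reach zero at infinity: ½mv²_min + U = 0, so ½mv²_min = −U = |kQq|/r.
|U| = |kQq|/r = (8.99×10⁹ N·m²/C²)(3.09×10⁻⁶)(2.55×10⁻⁶)/(0.101) = 0.701 J.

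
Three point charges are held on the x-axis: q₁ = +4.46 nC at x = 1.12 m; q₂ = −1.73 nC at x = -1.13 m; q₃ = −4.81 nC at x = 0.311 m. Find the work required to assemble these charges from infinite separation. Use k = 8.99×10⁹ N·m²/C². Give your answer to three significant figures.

-2.17×10⁻⁷ J

The work to assemble the configuration equals its total potential energy, U = Σ kqᵢqⱼ/rᵢⱼ over all pairs.
Pair separations: r₁₂ = 2.25 m, r₁₃ = 0.809 m, r₂₃ = 1.44 m.
U = (-3.08×10⁻⁸) + (-2.38×10⁻⁷) + (5.19×10⁻⁸) = -2.17×10⁻⁷ J.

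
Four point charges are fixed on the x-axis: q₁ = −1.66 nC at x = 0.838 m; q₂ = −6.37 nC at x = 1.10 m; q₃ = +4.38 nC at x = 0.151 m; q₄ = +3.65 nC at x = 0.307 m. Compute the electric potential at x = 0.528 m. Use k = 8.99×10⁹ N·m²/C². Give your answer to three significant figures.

Electric potential is a scalar, so the contributions from each charge add algebraically: V = Σ kqᵢ/rᵢ.
Distances from the field point to each charge: r₁ = 0.310 m, r₂ = 0.572 m, r₃ = 0.377 m, r₄ = 0.221 m.
V = k[(-1.66×10⁻⁹)/(0.310) + (-6.37×10⁻⁹)/(0.572) + (4.38×10⁻⁹)/(0.377) + (3.65×10⁻⁹)/(0.221)] = 105 V.

105 V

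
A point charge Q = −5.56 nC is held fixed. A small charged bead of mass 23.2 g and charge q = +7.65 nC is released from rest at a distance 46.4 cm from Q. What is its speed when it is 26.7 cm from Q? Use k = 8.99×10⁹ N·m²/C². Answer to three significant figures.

7.24×10⁻³ m/s

Only the electrostatic force acts, so mechanical energy is conserved: ½mv² = U₁ − U₂ = kQq(1/r₁ − 1/r₂).
U₁ − U₂ = (8.99×10⁹ N·m²/C²)(-5.56×10⁻⁹ C)(7.65×10⁻⁹ C)(1/0.464 − 1/0.267) = 6.08×10⁻⁷ J.
v = √(2·6.08×10⁻⁷/0.0232) = 7.24×10⁻³ m/s.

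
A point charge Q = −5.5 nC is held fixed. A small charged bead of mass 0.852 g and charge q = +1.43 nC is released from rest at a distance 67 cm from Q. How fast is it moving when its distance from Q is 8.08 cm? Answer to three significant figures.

0.0425 m/s

Only the electrostatic force acts, so mechanical energy is conserved: ½mv² = U₁ − U₂ = kQq(1/r₁ − 1/r₂).
U₁ − U₂ = (8.99×10⁹ N·m²/C²)(-5.50×10⁻⁹ C)(1.43×10⁻⁹ C)(1/0.670 − 1/0.0808) = 7.70×10⁻⁷ J.
v = √(2·7.70×10⁻⁷/8.52×10⁻⁴) = 0.0425 m/s.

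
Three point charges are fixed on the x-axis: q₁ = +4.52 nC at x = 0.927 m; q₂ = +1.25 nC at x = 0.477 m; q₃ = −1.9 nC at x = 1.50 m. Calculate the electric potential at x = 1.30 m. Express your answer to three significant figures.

Electric potential is a scalar, so the contributions from each charge add algebraically: V = Σ kqᵢ/rᵢ.
Distances from the field point to each charge: r₁ = 0.373 m, r₂ = 0.823 m, r₃ = 0.200 m.
V = k[(4.52×10⁻⁹)/(0.373) + (1.25×10⁻⁹)/(0.823) + (-1.90×10⁻⁹)/(0.200)] = 37.2 V.

37.2 V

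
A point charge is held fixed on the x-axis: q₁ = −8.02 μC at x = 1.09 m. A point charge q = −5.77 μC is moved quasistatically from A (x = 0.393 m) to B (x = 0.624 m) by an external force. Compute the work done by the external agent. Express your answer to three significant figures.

For quasistatic motion the external work equals the change in potential energy: W_ext = qΔV = q(V_B − V_A).
At A: distance to the source charge is 0.697 m; V_A = kq₁/r = -1.03×10⁵ V.
At B: distance to the source charge is 0.466 m; V_B = kq₁/r = -1.55×10⁵ V.
ΔV = V_B − V_A = -5.13×10⁴ V.
W_ext = qΔV = (-5.77×10⁻⁶ C)(-5.13×10⁴ V) = 0.296 J.

0.296 J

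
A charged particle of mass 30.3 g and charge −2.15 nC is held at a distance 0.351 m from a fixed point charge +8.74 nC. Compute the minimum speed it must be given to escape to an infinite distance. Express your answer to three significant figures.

5.64×10⁻³ m/s

To just escape, total mechanical energy must reach zero at infinity: ½mv²_min + U = 0, so ½mv²_min = −U = |kQq|/r.
|U| = |kQq|/r = (8.99×10⁹ N·m²/C²)(8.74×10⁻⁹)(2.15×10⁻⁹)/(0.351) = 4.81×10⁻⁷ J.
v_min = √(2|U|/m) = √(2·4.81×10⁻⁷/0.0303) = 5.64×10⁻³ m/s.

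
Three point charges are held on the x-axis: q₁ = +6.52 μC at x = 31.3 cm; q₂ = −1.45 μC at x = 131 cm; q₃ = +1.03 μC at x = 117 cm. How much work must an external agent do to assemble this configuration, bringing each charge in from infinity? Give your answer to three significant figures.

The work to assemble the configuration equals its total potential energy, U = Σ kqᵢqⱼ/rᵢⱼ over all pairs.
Pair separations: r₁₂ = 0.997 m, r₁₃ = 0.857 m, r₂₃ = 0.140 m.
U = (-0.0852) + (0.0704) + (-0.0959) = -0.111 J.

-0.111 J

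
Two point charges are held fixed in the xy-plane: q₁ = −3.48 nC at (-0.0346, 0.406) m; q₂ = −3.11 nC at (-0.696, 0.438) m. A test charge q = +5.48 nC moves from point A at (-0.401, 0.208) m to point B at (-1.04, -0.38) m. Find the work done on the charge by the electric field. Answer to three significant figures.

-5.14×10⁻⁷ J

The work done by the electric force is W_field = −ΔU = −q(V_B − V_A) = q(V_A − V_B).
At A: distances to the source charges are 0.416 m, 0.374 m; V_A = Σ kqᵢ/rᵢ = -150 V.
At B: distances to the source charges are 1.28 m, 0.887 m; V_B = Σ kqᵢ/rᵢ = -56.0 V.
ΔV = V_B − V_A = 93.8 V.
W_field = −qΔV = −(5.48×10⁻⁹ C)(93.8 V) = -5.14×10⁻⁷ J.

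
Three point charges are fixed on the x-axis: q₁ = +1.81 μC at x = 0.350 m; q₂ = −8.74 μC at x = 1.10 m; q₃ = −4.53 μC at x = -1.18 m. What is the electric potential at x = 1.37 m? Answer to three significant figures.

Electric potential is a scalar, so the contributions from each charge add algebraically: V = Σ kqᵢ/rᵢ.
Distances from the field point to each charge: r₁ = 1.02 m, r₂ = 0.270 m, r₃ = 2.55 m.
V = k[(1.81×10⁻⁶)/(1.02) + (-8.74×10⁻⁶)/(0.270) + (-4.53×10⁻⁶)/(2.55)] = -2.91×10⁵ V.

-2.91×10⁵ V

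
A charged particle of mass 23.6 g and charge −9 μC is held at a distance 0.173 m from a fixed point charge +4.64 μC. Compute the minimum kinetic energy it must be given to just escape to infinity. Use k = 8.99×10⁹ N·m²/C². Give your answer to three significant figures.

To just escape, total mechanical energy must reach zero at infinity: ½mv²_min + U = 0, so ½mv²_min = −U = |kQq|/r.
|U| = |kQq|/r = (8.99×10⁹ N·m²/C²)(4.64×10⁻⁶)(9.00×10⁻⁶)/(0.173) = 2.17 J.

2.17 J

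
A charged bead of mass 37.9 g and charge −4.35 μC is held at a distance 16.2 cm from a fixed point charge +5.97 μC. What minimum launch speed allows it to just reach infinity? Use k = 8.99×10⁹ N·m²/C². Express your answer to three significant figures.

8.72 m/s

To just escape, total mechanical energy must reach zero at infinity: ½mv²_min + U = 0, so ½mv²_min = −U = |kQq|/r.
|U| = |kQq|/r = (8.99×10⁹ N·m²/C²)(5.97×10⁻⁶)(4.35×10⁻⁶)/(0.162) = 1.44 J.
v_min = √(2|U|/m) = √(2·1.44/0.0379) = 8.72 m/s.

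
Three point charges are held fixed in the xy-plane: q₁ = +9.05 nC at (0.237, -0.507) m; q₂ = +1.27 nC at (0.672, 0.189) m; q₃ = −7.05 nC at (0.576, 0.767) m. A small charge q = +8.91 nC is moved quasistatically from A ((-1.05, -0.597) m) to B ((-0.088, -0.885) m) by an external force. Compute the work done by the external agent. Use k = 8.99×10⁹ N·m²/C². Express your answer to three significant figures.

For quasistatic motion the external work equals the change in potential energy: W_ext = qΔV = q(V_B − V_A).
At A: distances to the source charges are 1.29 m, 1.89 m, 2.12 m; V_A = Σ kqᵢ/rᵢ = 39.2 V.
At B: distances to the source charges are 0.499 m, 1.32 m, 1.78 m; V_B = Σ kqᵢ/rᵢ = 136 V.
ΔV = V_B − V_A = 97.1 V.
W_ext = qΔV = (8.91×10⁻⁹ C)(97.1 V) = 8.65×10⁻⁷ J.

8.65×10⁻⁷ J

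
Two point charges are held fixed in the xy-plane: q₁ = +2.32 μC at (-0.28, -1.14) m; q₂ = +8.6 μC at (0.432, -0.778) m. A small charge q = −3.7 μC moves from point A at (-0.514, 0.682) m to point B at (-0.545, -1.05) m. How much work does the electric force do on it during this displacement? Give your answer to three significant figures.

0.351 J

The work done by the electric force is W_field = −ΔU = −q(V_B − V_A) = q(V_A − V_B).
At A: distances to the source charges are 1.84 m, 1.74 m; V_A = Σ kqᵢ/rᵢ = 5.58×10⁴ V.
At B: distances to the source charges are 0.280 m, 1.01 m; V_B = Σ kqᵢ/rᵢ = 1.51×10⁵ V.
ΔV = V_B − V_A = 9.50×10⁴ V.
W_field = −qΔV = −(-3.70×10⁻⁶ C)(9.50×10⁴ V) = 0.351 J.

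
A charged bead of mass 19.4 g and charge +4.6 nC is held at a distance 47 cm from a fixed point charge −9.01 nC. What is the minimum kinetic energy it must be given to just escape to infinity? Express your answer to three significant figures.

To just escape, total mechanical energy must reach zero at infinity: ½mv²_min + U = 0, so ½mv²_min = −U = |kQq|/r.
|U| = |kQq|/r = (8.99×10⁹ N·m²/C²)(9.01×10⁻⁹)(4.60×10⁻⁹)/(0.470) = 7.93×10⁻⁷ J.

7.93×10⁻⁷ J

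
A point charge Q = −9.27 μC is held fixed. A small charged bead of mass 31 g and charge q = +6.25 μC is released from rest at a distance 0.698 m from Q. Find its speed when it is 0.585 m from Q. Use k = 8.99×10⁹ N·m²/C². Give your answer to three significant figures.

Only the electrostatic force acts, so mechanical energy is conserved: ½mv² = U₁ − U₂ = kQq(1/r₁ − 1/r₂).
U₁ − U₂ = (8.99×10⁹ N·m²/C²)(-9.27×10⁻⁶ C)(6.25×10⁻⁶ C)(1/0.698 − 1/0.585) = 0.144 J.
v = √(2·0.144/0.0310) = 3.05 m/s.

3.05 m/s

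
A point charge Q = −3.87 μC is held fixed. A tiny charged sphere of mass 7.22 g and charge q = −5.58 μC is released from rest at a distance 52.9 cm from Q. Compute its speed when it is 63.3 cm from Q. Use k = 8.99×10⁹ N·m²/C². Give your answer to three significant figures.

Only the electrostatic force acts, so mechanical energy is conserved: ½mv² = U₁ − U₂ = kQq(1/r₁ − 1/r₂).
U₁ − U₂ = (8.99×10⁹ N·m²/C²)(-3.87×10⁻⁶ C)(-5.58×10⁻⁶ C)(1/0.529 − 1/0.633) = 0.0603 J.
v = √(2·0.0603/7.22×10⁻³) = 4.09 m/s.

4.09 m/s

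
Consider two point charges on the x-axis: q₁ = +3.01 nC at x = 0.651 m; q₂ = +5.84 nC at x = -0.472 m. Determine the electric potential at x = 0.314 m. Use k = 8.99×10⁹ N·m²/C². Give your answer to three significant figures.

147 V

The total potential is the scalar sum of each charge's contribution, V = Σ kqᵢ/rᵢ.
Distances from the field point to each charge: r₁ = 0.337 m, r₂ = 0.786 m.
V = k[(3.01×10⁻⁹)/(0.337) + (5.84×10⁻⁹)/(0.786)] = 147 V.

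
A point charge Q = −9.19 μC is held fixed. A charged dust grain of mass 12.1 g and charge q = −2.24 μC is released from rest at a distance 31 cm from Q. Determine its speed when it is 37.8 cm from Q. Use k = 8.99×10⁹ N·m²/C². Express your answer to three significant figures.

4.21 m/s

Only the electrostatic force acts, so mechanical energy is conserved: ½mv² = U₁ − U₂ = kQq(1/r₁ − 1/r₂).
U₁ − U₂ = (8.99×10⁹ N·m²/C²)(-9.19×10⁻⁶ C)(-2.24×10⁻⁶ C)(1/0.310 − 1/0.378) = 0.107 J.
v = √(2·0.107/0.0121) = 4.21 m/s.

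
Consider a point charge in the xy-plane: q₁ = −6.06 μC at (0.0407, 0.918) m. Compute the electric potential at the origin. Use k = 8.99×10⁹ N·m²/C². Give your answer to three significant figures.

-5.93×10⁴ V

Electric potential is a scalar, so the contributions from each charge add algebraically: V = Σ kqᵢ/rᵢ.
Distances from the field point to each charge: r₁ = 0.919 m.
V = k[(-6.06×10⁻⁶)/(0.919)] = -5.93×10⁴ V.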